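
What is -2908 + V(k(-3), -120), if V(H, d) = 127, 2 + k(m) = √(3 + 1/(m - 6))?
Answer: -2781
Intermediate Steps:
k(m) = -2 + √(3 + 1/(-6 + m)) (k(m) = -2 + √(3 + 1/(m - 6)) = -2 + √(3 + 1/(-6 + m)))
-2908 + V(k(-3), -120) = -2908 + 127 = -2781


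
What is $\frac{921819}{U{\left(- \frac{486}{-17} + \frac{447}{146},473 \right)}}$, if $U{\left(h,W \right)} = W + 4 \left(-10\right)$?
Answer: $\frac{921819}{433} \approx 2128.9$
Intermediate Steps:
$U{\left(h,W \right)} = -40 + W$ ($U{\left(h,W \right)} = W - 40 = -40 + W$)
$\frac{921819}{U{\left(- \frac{486}{-17} + \frac{447}{146},473 \right)}} = \frac{921819}{-40 + 473} = \frac{921819}{433}$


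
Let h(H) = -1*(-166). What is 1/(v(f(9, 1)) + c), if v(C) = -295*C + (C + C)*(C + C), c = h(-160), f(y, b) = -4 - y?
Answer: 1/4677 ≈ 0.00021381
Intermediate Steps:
h(H) = 166
c = 166
v(C) = -295*C + 4*C**2 (v(C) = -295*C + (2*C)*(2*C) = -295*C + 4*C**2)
1/(v(f(9, 1)) + c) = 1/((-4 - 1*9)*(-295 + 4*(-4 - 1*9)) + 166) = 1/((-4 - 9)*(-295 + 4*(-4 - 9)) + 166) = 1/(-13*(-295 + 4*(-13)) + 166) = 1/(-13*(-295 - 52) + 166) = 1/(-13*(-347) + 166) = 1/(4511 + 166) = 1/4677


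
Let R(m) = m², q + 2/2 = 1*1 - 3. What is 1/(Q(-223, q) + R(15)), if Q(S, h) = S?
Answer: ½ ≈ 0.50000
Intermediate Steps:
q = -3 (q = -1 + (1*1 - 3) = -1 + (1 - 3) = -1 - 2 = -3)
1/(Q(-223, q) + R(15)) = 1/(-223 + 15²) = 1/(-223 + 225) = 1/2 = ½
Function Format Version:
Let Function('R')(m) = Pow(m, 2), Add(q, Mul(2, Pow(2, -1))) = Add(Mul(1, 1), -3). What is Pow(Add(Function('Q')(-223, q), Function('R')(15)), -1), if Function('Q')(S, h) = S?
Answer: Rational(1, 2) ≈ 0.50000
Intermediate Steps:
q = -3 (q = Add(-1, Add(Mul(1, 1), -3)) = Add(-1, Add(1, -3)) = Add(-1, -2) = -3)
Pow(Add(Function('Q')(-223, q), Function('R')(15)), -1) = Pow(Add(-223, Pow(15, 2)), -1) = Pow(Add(-223, 225), -1) = Pow(2, -1) = Rational(1, 2)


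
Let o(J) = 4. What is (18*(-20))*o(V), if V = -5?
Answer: -1440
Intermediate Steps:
(18*(-20))*o(V) = (18*(-20))*4 = -360*4 = -1440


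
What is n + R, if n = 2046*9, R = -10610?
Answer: 7804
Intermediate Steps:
n = 18414
n + R = 18414 - 10610 = 7804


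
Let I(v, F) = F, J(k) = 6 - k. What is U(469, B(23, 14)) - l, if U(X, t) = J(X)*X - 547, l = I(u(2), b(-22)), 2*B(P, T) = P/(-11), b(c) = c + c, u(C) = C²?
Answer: -217650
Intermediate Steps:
b(c) = 2*c
B(P, T) = -P/22 (B(P, T) = (P/(-11))/2 = (P*(-1/11))/2 = (-P/11)/2 = -P/22)
l = -44 (l = 2*(-22) = -44)
U(X, t) = -547 + X*(6 - X) (U(X, t) = (6 - X)*X - 547 = X*(6 - X) - 547 = -547 + X*(6 - X))
U(469, B(23, 14)) - l = (-547 - 1*469*(-6 + 469)) - 1*(-44) = (-547 - 1*469*463) + 44 = (-547 - 217147) + 44 = -217694 + 44 = -217650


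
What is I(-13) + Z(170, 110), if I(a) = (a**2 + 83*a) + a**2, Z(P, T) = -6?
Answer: -747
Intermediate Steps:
I(a) = 2*a**2 + 83*a
I(-13) + Z(170, 110) = -13*(83 + 2*(-13)) - 6 = -13*(83 - 26) - 6 = -13*57 - 6 = -741 - 6 = -747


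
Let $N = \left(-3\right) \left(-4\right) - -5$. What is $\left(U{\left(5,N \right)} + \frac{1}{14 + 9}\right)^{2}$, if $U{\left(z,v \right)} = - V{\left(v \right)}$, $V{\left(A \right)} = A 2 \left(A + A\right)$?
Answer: $\frac{706868569}{529} \approx 1.3362 \cdot 10^{6}$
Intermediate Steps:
$N = 17$ ($N = 12 + 5 = 17$)
$V{\left(A \right)} = 4 A^{2}$ ($V{\left(A \right)} = 2 A 2 A = 4 A^{2}$)
$U{\left(z,v \right)} = - 4 v^{2}$
$\left(U{\left(5,N \right)} + \frac{1}{14 + 9}\right)^{2} = \left(- 4 \cdot 17^{2} + \frac{1}{14 + 9}\right)^{2} = \left(\left(-4\right) 289 + \frac{1}{23}\right)^{2} = \left(-1156 + \frac{1}{23}\right)^{2} = \left(- \frac{26587}{23}\right)^{2} = \frac{706868569}{529}$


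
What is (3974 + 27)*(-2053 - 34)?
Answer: -8350087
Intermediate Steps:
(3974 + 27)*(-2053 - 34) = 4001*(-2087) = -8350087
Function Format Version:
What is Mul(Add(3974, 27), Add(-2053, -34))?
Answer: -8350087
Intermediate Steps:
Mul(Add(3974, 27), Add(-2053, -34)) = Mul(4001, -2087) = -8350087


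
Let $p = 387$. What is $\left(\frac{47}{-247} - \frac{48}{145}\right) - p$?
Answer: $- \frac{13879076}{35815} \approx -387.52$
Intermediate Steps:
$\left(\frac{47}{-247} - \frac{48}{145}\right) - p = \left(\frac{47}{-247} - \frac{48}{145}\right) - 387 = \left(47 \left(- \frac{1}{247}\right) - \frac{48}{145}\right) - 387 = \left(- \frac{47}{247} - \frac{48}{145}\right) - 387 = - \frac{18671}{35815} - 387 = - \frac{13879076}{35815}$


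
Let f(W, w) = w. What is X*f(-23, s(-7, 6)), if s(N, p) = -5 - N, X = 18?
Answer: 36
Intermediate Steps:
X*f(-23, s(-7, 6)) = 18*(-5 - 1*(-7)) = 18*(-5 + 7) = 18*2 = 36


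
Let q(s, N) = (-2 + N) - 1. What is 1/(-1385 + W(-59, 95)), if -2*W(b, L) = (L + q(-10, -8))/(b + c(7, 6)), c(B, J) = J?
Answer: -53/73363 ≈ -0.00072244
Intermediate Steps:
q(s, N) = -3 + N
W(b, L) = -(-11 + L)/(2*(6 + b)) (W(b, L) = -(L + (-3 - 8))/(2*(b + 6)) = -(L - 11)/(2*(6 + b)) = -(-11 + L)/(2*(6 + b)))
1/(-1385 + W(-59, 95)) = 1/(-1385 + (11 - 1*95)/(2*(6 - 59))) = 1/(-1385 + (1/2)*(11 - 95)/(-53)) = 1/(-1385 + (1/2)*(-1/53)*(-84)) = 1/(-1385 + 42/53) = 1/(-73363/53) = -53/73363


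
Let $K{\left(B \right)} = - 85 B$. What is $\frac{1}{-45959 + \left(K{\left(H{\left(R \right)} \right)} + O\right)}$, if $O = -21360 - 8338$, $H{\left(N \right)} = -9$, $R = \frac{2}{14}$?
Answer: $- \frac{1}{74892} \approx -1.3353 \cdot 10^{-5}$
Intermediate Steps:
$R = \frac{1}{7}$ ($R = 2 \cdot \frac{1}{14} = \frac{1}{7} \approx 0.14286$)
$O = -29698$ ($O = -21360 - 8338 = -29698$)
$\frac{1}{-45959 + \left(K{\left(H{\left(R \right)} \right)} + O\right)} = \frac{1}{-45959 - 28933} = \frac{1}{-74892} = - \frac{1}{74892}$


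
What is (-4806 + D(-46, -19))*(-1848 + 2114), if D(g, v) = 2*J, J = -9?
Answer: -1283184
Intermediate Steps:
D(g, v) = -18 (D(g, v) = 2*(-9) = -18)
(-4806 + D(-46, -19))*(-1848 + 2114) = (-4806 - 18)*(-1848 + 2114) = -4824*266 = -1283184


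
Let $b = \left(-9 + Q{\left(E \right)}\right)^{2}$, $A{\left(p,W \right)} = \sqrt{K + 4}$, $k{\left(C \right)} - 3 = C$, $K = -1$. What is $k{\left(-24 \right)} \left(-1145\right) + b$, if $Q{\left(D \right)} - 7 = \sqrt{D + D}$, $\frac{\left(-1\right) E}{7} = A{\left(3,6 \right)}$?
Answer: $24045 + \left(2 - i \sqrt[4]{3} \sqrt{14}\right)^{2} \approx 24025.0 - 19.697 i$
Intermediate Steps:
$k{\left(C \right)} = 3 + C$
$A{\left(p,W \right)} = \sqrt{3}$ ($A{\left(p,W \right)} = \sqrt{-1 + 4} = \sqrt{3}$)
$E = - 7 \sqrt{3} \approx -12.124$
$Q{\left(D \right)} = 7 + \sqrt{2} \sqrt{D}$ ($Q{\left(D \right)} = 7 + \sqrt{D + D} = 7 + \sqrt{2 D} = 7 + \sqrt{2} \sqrt{D}$)
$b = \left(-2 + i \sqrt[4]{3} \sqrt{14}\right)^{2}$ ($b = \left(-9 + \left(7 + \sqrt{2} \sqrt{- 7 \sqrt{3}}\right)\right)^{2} = \left(-9 + \left(7 + \sqrt{2} i \sqrt[4]{3} \sqrt{7}\right)\right)^{2} = \left(-9 + \left(7 + i \sqrt[4]{3} \sqrt{14}\right)\right)^{2} = \left(-2 + i \sqrt[4]{3} \sqrt{14}\right)^{2} \approx -20.249 - 19.697 i$)
$k{\left(-24 \right)} \left(-1145\right) + b = \left(3 - 24\right) \left(-1145\right) + \left(2 - i \sqrt[4]{3} \sqrt{14}\right)^{2} = \left(-21\right) \left(-1145\right) + \left(2 - i \sqrt[4]{3} \sqrt{14}\right)^{2} = 24045 + \left(2 - i \sqrt[4]{3} \sqrt{14}\right)^{2}$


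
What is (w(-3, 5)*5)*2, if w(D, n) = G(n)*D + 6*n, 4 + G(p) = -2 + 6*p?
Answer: -420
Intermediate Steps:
G(p) = -6 + 6*p (G(p) = -4 + (-2 + 6*p) = -6 + 6*p)
w(D, n) = 6*n + D*(-6 + 6*n) (w(D, n) = (-6 + 6*n)*D + 6*n = D*(-6 + 6*n) + 6*n = 6*n + D*(-6 + 6*n))
(w(-3, 5)*5)*2 = ((6*5 + 6*(-3)*(-1 + 5))*5)*2 = ((30 + 6*(-3)*4)*5)*2 = ((30 - 72)*5)*2 = -42*5*2 = -210*2 = -420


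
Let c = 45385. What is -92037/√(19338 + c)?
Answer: -92037*√64723/64723 ≈ -361.77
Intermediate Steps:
-92037/√(19338 + c) = -92037/√(19338 + 45385) = -92037*√64723/64723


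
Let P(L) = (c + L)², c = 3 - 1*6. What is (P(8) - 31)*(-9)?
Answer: 54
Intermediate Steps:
c = -3 (c = 3 - 6 = -3)
P(L) = (-3 + L)²
(P(8) - 31)*(-9) = ((-3 + 8)² - 31)*(-9) = (5² - 31)*(-9) = (25 - 31)*(-9) = -6*(-9) = 54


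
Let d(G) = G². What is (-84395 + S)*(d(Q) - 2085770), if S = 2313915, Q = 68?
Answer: -4639956629920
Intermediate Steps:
(-84395 + S)*(d(Q) - 2085770) = (-84395 + 2313915)*(68² - 2085770) = 2229520*(4624 - 2085770) = 2229520*(-2081146) = -4639956629920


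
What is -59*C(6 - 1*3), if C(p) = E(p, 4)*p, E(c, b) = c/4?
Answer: -531/4 ≈ -132.75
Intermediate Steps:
E(c, b) = c/4 (E(c, b) = c*(1/4) = c/4)
C(p) = p**2/4 (C(p) = (p/4)*p = p**2/4)
-59*C(6 - 1*3) = -59*(6 - 1*3)**2/4 = -59*(6 - 3)**2/4 = -59*3**2/4 = -59*9/4 = -531/4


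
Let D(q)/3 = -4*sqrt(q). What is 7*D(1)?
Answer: -84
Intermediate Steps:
D(q) = -12*sqrt(q) (D(q) = 3*(-4*sqrt(q)) = -12*sqrt(q))
7*D(1) = 7*(-12*sqrt(1)) = 7*(-12*1) = 7*(-12) = -84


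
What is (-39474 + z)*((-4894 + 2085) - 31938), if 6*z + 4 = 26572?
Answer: 1217743362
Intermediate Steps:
z = 4428 (z = -2/3 + (1/6)*26572 = -2/3 + 13286/3 = 4428)
(-39474 + z)*((-4894 + 2085) - 31938) = (-39474 + 4428)*((-4894 + 2085) - 31938) = -35046*(-2809 - 31938) = -35046*(-34747) = 1217743362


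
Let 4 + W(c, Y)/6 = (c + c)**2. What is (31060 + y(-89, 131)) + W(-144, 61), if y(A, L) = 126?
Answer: 528826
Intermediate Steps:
W(c, Y) = -24 + 24*c**2 (W(c, Y) = -24 + 6*(c + c)**2 = -24 + 6*(2*c)**2 = -24 + 6*(4*c**2) = -24 + 24*c**2)
(31060 + y(-89, 131)) + W(-144, 61) = (31060 + 126) + (-24 + 24*(-144)**2) = 31186 + (-24 + 24*20736) = 31186 + (-24 + 497664) = 31186 + 497640 = 528826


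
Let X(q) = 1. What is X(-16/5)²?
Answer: 1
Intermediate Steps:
X(-16/5)² = 1² = 1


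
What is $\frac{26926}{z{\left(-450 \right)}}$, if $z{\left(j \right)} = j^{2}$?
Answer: $\frac{13463}{101250} \approx 0.13297$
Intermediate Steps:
$\frac{26926}{z{\left(-450 \right)}} = \frac{26926}{\left(-450\right)^{2}} = \frac{26926}{202500} = 26926 \cdot \frac{1}{202500} = \frac{13463}{101250}$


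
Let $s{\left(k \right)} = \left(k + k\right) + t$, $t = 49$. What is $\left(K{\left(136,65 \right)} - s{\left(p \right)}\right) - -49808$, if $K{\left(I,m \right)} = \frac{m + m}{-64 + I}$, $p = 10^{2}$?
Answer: $\frac{1784189}{36} \approx 49561.0$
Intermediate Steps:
$p = 100$
$K{\left(I,m \right)} = \frac{2 m}{-64 + I}$
$s{\left(k \right)} = 49 + 2 k$ ($s{\left(k \right)} = \left(k + k\right) + 49 = 2 k + 49 = 49 + 2 k$)
$\left(K{\left(136,65 \right)} - s{\left(p \right)}\right) - -49808 = \left(2 \cdot 65 \frac{1}{-64 + 136} - \left(49 + 2 \cdot 100\right)\right) - -49808 = \left(2 \cdot 65 \cdot \frac{1}{72} - \left(49 + 200\right)\right) + 49808 = \left(2 \cdot 65 \cdot \frac{1}{72} - 249\right) + 49808 = \left(\frac{65}{36} - 249\right) + 49808 = - \frac{8899}{36} + 49808 = \frac{1784189}{36}$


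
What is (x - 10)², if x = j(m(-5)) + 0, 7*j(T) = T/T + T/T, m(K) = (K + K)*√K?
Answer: 4624/49 ≈ 94.367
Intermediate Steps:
m(K) = 2*K^(3/2) (m(K) = (2*K)*√K = 2*K^(3/2))
j(T) = 2/7 (j(T) = (T/T + T/T)/7 = (1 + 1)/7 = (⅐)*2 = 2/7)
x = 2/7 (x = 2/7 + 0 = 2/7 ≈ 0.28571)
(x - 10)² = (2/7 - 10)² = (-68/7)² = 4624/49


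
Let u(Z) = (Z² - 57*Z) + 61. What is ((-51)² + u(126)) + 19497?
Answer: 30853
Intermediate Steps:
u(Z) = 61 + Z² - 57*Z
((-51)² + u(126)) + 19497 = ((-51)² + (61 + 126² - 57*126)) + 19497 = (2601 + (61 + 15876 - 7182)) + 19497 = (2601 + 8755) + 19497 = 11356 + 19497 = 30853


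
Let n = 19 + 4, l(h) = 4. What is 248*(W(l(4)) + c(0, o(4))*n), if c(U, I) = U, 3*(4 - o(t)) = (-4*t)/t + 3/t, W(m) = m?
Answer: 992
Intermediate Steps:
o(t) = 16/3 - 1/t (o(t) = 4 - ((-4*t)/t + 3/t)/3 = 4 - (-4 + 3/t)/3 = 4 + (4/3 - 1/t) = 16/3 - 1/t)
n = 23
248*(W(l(4)) + c(0, o(4))*n) = 248*(4 + 0*23) = 248*(4 + 0) = 248*4 = 992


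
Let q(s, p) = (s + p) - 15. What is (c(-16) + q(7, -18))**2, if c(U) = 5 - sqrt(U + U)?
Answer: 409 + 168*I*sqrt(2) ≈ 409.0 + 237.59*I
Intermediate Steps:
q(s, p) = -15 + p + s (q(s, p) = (p + s) - 15 = -15 + p + s)
c(U) = 5 - sqrt(2)*sqrt(U) (c(U) = 5 - sqrt(2*U) = 5 - sqrt(2)*sqrt(U))
(c(-16) + q(7, -18))**2 = ((5 - sqrt(2)*sqrt(-16)) + (-15 - 18 + 7))**2 = ((5 - sqrt(2)*4*I) - 26)**2 = ((5 - 4*I*sqrt(2)) - 26)**2 = (-21 - 4*I*sqrt(2))**2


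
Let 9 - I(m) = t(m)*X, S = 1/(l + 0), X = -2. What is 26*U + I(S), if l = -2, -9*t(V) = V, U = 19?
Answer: 4528/9 ≈ 503.11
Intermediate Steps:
t(V) = -V/9
S = -1/2 (S = 1/(-2 + 0) = 1/(-2) = -1/2 ≈ -0.50000)
I(m) = 9 - 2*m/9 (I(m) = 9 - (-m/9)*(-2) = 9 - 2*m/9)
26*U + I(S) = 26*19 + (9 - 2/9*(-1/2)) = 494 + (9 + 1/9) = 494 + 82/9 = 4528/9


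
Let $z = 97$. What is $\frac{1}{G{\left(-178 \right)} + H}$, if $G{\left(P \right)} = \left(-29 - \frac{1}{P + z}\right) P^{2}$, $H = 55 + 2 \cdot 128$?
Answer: $- \frac{81}{74368841} \approx -1.0892 \cdot 10^{-6}$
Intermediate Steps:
$H = 311$ ($H = 55 + 256 = 311$)
$G{\left(P \right)} = P^{2} \left(-29 - \frac{1}{97 + P}\right)$ ($G{\left(P \right)} = \left(-29 - \frac{1}{P + 97}\right) P^{2} = \left(-29 - \frac{1}{97 + P}\right) P^{2} = P^{2} \left(-29 - \frac{1}{97 + P}\right)$)
$\frac{1}{G{\left(-178 \right)} + H} = \frac{1}{\frac{\left(-178\right)^{2} \left(-2814 - -5162\right)}{97 - 178} + 311} = \frac{1}{\frac{31684 \left(-2814 + 5162\right)}{-81} + 311} = \frac{1}{31684 \left(- \frac{1}{81}\right) 2348 + 311} = \frac{1}{- \frac{74394032}{81} + 311} = \frac{1}{- \frac{74368841}{81}} = - \frac{81}{74368841}$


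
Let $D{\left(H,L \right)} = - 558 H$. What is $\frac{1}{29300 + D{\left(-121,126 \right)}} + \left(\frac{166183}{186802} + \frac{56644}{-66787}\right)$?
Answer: $\frac{255767663608}{6162734999267} \approx 0.041502$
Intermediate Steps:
$\frac{1}{29300 + D{\left(-121,126 \right)}} + \left(\frac{166183}{186802} + \frac{56644}{-66787}\right) = \frac{1}{29300 - -67518} + \left(\frac{166183}{186802} + \frac{56644}{-66787}\right) = \frac{1}{29300 + 67518} + \left(166183 \cdot \frac{1}{186802} + 56644 \left(- \frac{1}{66787}\right)\right) = \frac{1}{96818} + \left(\frac{166183}{186802} - \frac{1156}{1363}\right) = \frac{1}{96818} + \frac{10564317}{254611126} = \frac{255767663608}{6162734999267}$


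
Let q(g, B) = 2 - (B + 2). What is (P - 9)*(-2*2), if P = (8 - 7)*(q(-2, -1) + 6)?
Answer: 8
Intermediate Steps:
q(g, B) = -B (q(g, B) = 2 - (2 + B) = 2 + (-2 - B) = -B)
P = 7 (P = (8 - 7)*(-1*(-1) + 6) = 1*(1 + 6) = 1*7 = 7)
(P - 9)*(-2*2) = (7 - 9)*(-2*2) = -2*(-4) = 8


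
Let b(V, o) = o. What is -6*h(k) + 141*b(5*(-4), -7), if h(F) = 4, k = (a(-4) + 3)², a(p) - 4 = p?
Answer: -1011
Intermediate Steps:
a(p) = 4 + p
k = 9 (k = ((4 - 4) + 3)² = (0 + 3)² = 3² = 9)
-6*h(k) + 141*b(5*(-4), -7) = -6*4 + 141*(-7) = -24 - 987 = -1011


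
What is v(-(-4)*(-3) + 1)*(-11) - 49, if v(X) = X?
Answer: 72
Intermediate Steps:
v(-(-4)*(-3) + 1)*(-11) - 49 = (-(-4)*(-3) + 1)*(-11) - 49 = (-4*3 + 1)*(-11) - 49 = (-12 + 1)*(-11) - 49 = -11*(-11) - 49 = 121 - 49 = 72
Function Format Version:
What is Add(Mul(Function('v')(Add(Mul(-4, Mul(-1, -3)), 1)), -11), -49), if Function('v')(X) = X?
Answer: 72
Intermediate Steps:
Add(Mul(Function('v')(Add(Mul(-4, Mul(-1, -3)), 1)), -11), -49) = Add(Mul(Add(Mul(-4, Mul(-1, -3)), 1), -11), -49) = Add(Mul(Add(Mul(-4, 3), 1), -11), -49) = Add(Mul(Add(-12, 1), -11), -49) = Add(Mul(-11, -11), -49) = Add(121, -49) = 72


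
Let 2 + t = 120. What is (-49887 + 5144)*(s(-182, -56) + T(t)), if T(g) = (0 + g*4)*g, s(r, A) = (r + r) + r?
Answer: -2467576450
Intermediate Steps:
t = 118 (t = -2 + 120 = 118)
s(r, A) = 3*r (s(r, A) = 2*r + r = 3*r)
T(g) = 4*g**2 (T(g) = (0 + 4*g)*g = (4*g)*g = 4*g**2)
(-49887 + 5144)*(s(-182, -56) + T(t)) = (-49887 + 5144)*(3*(-182) + 4*118**2) = -44743*(-546 + 4*13924) = -44743*(-546 + 55696) = -44743*55150 = -2467576450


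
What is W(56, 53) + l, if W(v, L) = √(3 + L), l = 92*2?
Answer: 184 + 2*√14 ≈ 191.48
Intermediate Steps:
l = 184
W(56, 53) + l = √(3 + 53) + 184 = √56 + 184 = 2*√14 + 184 = 184 + 2*√14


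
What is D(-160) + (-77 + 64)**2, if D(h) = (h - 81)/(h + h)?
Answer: 54321/320 ≈ 169.75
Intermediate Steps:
D(h) = (-81 + h)/(2*h) (D(h) = (-81 + h)/((2*h)) = (-81 + h)*(1/(2*h)) = (-81 + h)/(2*h))
D(-160) + (-77 + 64)**2 = (1/2)*(-81 - 160)/(-160) + (-77 + 64)**2 = (1/2)*(-1/160)*(-241) + (-13)**2 = 241/320 + 169 = 54321/320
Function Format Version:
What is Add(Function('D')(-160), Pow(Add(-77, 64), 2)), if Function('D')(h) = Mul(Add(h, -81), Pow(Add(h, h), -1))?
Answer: Rational(54321, 320) ≈ 169.75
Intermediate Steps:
Function('D')(h) = Mul(Rational(1, 2), Pow(h, -1), Add(-81, h)) (Function('D')(h) = Mul(Add(-81, h), Pow(Mul(2, h), -1)) = Mul(Add(-81, h), Mul(Rational(1, 2), Pow(h, -1))) = Mul(Rational(1, 2), Pow(h, -1), Add(-81, h)))
Add(Function('D')(-160), Pow(Add(-77, 64), 2)) = Add(Mul(Rational(1, 2), Pow(-160, -1), Add(-81, -160)), Pow(Add(-77, 64), 2)) = Add(Mul(Rational(1, 2), Rational(-1, 160), -241), Pow(-13, 2)) = Add(Rational(241, 320), 169) = Rational(54321, 320)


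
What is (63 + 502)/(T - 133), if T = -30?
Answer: -565/163 ≈ -3.4663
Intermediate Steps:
(63 + 502)/(T - 133) = (63 + 502)/(-30 - 133) = 565/(-163) = 565*(-1/163) = -565/163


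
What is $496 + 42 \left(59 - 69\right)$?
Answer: $76$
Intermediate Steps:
$496 + 42 \left(59 - 69\right) = 496 + 42 \left(-10\right) = 496 - 420 = 76$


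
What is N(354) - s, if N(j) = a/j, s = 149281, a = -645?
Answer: -17615373/118 ≈ -1.4928e+5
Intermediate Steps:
N(j) = -645/j
N(354) - s = -645/354 - 1*149281 = -645*1/354 - 149281 = -215/118 - 149281 = -17615373/118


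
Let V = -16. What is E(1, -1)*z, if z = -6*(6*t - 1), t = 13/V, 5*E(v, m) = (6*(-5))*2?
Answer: -423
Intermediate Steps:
E(v, m) = -12 (E(v, m) = ((6*(-5))*2)/5 = (-30*2)/5 = (⅕)*(-60) = -12)
t = -13/16 (t = 13/(-16) = 13*(-1/16) = -13/16 ≈ -0.81250)
z = 141/4 (z = -6*(6*(-13/16) - 1) = -6*(-39/8 - 1) = -6*(-47/8) = 141/4 ≈ 35.250)
E(1, -1)*z = -12*141/4 = -423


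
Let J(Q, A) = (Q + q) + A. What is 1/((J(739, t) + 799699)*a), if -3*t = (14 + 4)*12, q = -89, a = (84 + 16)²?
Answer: 1/8002770000 ≈ 1.2496e-10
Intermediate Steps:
a = 10000 (a = 100² = 10000)
t = -72 (t = -(14 + 4)*12/3 = -6*12 = -⅓*216 = -72)
J(Q, A) = -89 + A + Q (J(Q, A) = (Q - 89) + A = (-89 + Q) + A = -89 + A + Q)
1/((J(739, t) + 799699)*a) = 1/(((-89 - 72 + 739) + 799699)*10000) = (1/10000)/(578 + 799699) = (1/10000)/800277 = (1/800277)*(1/10000) = 1/8002770000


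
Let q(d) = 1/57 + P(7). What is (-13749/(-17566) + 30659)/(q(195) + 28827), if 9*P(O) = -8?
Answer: 92095426053/86587521688 ≈ 1.0636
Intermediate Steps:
P(O) = -8/9 (P(O) = (1/9)*(-8) = -8/9)
q(d) = -149/171 (q(d) = 1/57 - 8/9 = -149/171)
(-13749/(-17566) + 30659)/(q(195) + 28827) = (-13749/(-17566) + 30659)/(-149/171 + 28827) = (-13749*(-1/17566) + 30659)/(4929268/171) = (13749/17566 + 30659)*(171/4929268) = (538569743/17566)*(171/4929268) = 92095426053/86587521688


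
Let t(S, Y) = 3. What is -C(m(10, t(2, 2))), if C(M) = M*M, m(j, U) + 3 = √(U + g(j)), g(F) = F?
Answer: -22 + 6*√13 ≈ -0.36669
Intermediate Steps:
m(j, U) = -3 + √(U + j)
C(M) = M²
-C(m(10, t(2, 2))) = -(-3 + √(3 + 10))² = -(-3 + √13)²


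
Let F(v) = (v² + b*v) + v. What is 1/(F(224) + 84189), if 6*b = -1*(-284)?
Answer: 3/435575 ≈ 6.8875e-6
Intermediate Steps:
b = 142/3 (b = (-1*(-284))/6 = (⅙)*284 = 142/3 ≈ 47.333)
F(v) = v² + 145*v/3 (F(v) = (v² + 142*v/3) + v = v² + 145*v/3)
1/(F(224) + 84189) = 1/((⅓)*224*(145 + 3*224) + 84189) = 1/((⅓)*224*(145 + 672) + 84189) = 1/((⅓)*224*817 + 84189) = 1/(183008/3 + 84189) = 1/(435575/3) = 3/435575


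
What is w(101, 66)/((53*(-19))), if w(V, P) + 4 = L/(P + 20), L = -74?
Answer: 11/2279 ≈ 0.0048267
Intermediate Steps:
w(V, P) = -4 - 74/(20 + P) (w(V, P) = -4 - 74/(P + 20) = -4 - 74/(20 + P))
w(101, 66)/((53*(-19))) = (2*(-77 - 2*66)/(20 + 66))/((53*(-19))) = (2*(-77 - 132)/86)/(-1007) = (2*(1/86)*(-209))*(-1/1007) = -209/43*(-1/1007) = 11/2279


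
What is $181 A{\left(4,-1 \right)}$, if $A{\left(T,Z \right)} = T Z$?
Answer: $-724$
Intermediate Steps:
$181 A{\left(4,-1 \right)} = 181 \cdot 4 \left(-1\right) = 181 \left(-4\right) = -724$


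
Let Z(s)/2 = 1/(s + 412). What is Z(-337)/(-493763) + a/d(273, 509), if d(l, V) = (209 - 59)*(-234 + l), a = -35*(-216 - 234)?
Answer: 1296127849/481418925 ≈ 2.6923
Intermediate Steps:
a = 15750 (a = -35*(-450) = 15750)
Z(s) = 2/(412 + s) (Z(s) = 2/(s + 412) = 2/(412 + s))
d(l, V) = -35100 + 150*l (d(l, V) = 150*(-234 + l) = -35100 + 150*l)
Z(-337)/(-493763) + a/d(273, 509) = (2/(412 - 337))/(-493763) + 15750/(-35100 + 150*273) = (2/75)*(-1/493763) + 15750/(-35100 + 40950) = (2*(1/75))*(-1/493763) + 15750/5850 = (2/75)*(-1/493763) + 15750*(1/5850) = -2/37032225 + 35/13 = 1296127849/481418925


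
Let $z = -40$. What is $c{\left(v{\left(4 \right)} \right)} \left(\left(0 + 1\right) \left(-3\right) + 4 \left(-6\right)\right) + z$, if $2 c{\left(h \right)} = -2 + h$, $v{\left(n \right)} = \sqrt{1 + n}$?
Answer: $-13 - \frac{27 \sqrt{5}}{2} \approx -43.187$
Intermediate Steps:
$c{\left(h \right)} = -1 + \frac{h}{2}$ ($c{\left(h \right)} = \frac{-2 + h}{2} = -1 + \frac{h}{2}$)
$c{\left(v{\left(4 \right)} \right)} \left(\left(0 + 1\right) \left(-3\right) + 4 \left(-6\right)\right) + z = \left(-1 + \frac{\sqrt{1 + 4}}{2}\right) \left(\left(0 + 1\right) \left(-3\right) + 4 \left(-6\right)\right) - 40 = \left(-1 + \frac{\sqrt{5}}{2}\right) \left(1 \left(-3\right) - 24\right) - 40 = \left(-1 + \frac{\sqrt{5}}{2}\right) \left(-3 - 24\right) - 40 = \left(-1 + \frac{\sqrt{5}}{2}\right) \left(-27\right) - 40 = \left(27 - \frac{27 \sqrt{5}}{2}\right) - 40 = -13 - \frac{27 \sqrt{5}}{2}$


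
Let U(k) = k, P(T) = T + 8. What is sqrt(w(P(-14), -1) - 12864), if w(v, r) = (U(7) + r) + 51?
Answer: 3*I*sqrt(1423) ≈ 113.17*I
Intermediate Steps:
P(T) = 8 + T
w(v, r) = 58 + r (w(v, r) = (7 + r) + 51 = 58 + r)
sqrt(w(P(-14), -1) - 12864) = sqrt((58 - 1) - 12864) = sqrt(57 - 12864) = sqrt(-12807) = 3*I*sqrt(1423)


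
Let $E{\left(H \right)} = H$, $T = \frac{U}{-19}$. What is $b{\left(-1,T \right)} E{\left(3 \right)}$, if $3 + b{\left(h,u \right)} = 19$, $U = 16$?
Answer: $48$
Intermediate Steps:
$T = - \frac{16}{19}$ ($T = \frac{16}{-19} = 16 \left(- \frac{1}{19}\right) = - \frac{16}{19} \approx -0.8421$)
$b{\left(h,u \right)} = 16$ ($b{\left(h,u \right)} = -3 + 19 = 16$)
$b{\left(-1,T \right)} E{\left(3 \right)} = 16 \cdot 3 = 48$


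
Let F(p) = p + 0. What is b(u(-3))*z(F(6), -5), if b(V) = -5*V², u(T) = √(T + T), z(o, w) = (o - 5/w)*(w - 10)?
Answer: -3150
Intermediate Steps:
F(p) = p
z(o, w) = (-10 + w)*(o - 5/w) (z(o, w) = (o - 5/w)*(-10 + w) = (-10 + w)*(o - 5/w))
u(T) = √2*√T (u(T) = √(2*T) = √2*√T)
b(u(-3))*z(F(6), -5) = (-5*(√2*√(-3))²)*(-5 - 10*6 + 50/(-5) + 6*(-5)) = (-5*(√2*(I*√3))²)*(-5 - 60 + 50*(-⅕) - 30) = (-5*(I*√6)²)*(-5 - 60 - 10 - 30) = -5*(-6)*(-105) = 30*(-105) = -3150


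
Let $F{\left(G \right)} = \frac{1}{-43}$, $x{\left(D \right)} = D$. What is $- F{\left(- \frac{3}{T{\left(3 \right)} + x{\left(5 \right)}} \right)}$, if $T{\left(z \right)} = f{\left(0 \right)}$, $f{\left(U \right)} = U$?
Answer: $\frac{1}{43} \approx 0.023256$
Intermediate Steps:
$T{\left(z \right)} = 0$
$F{\left(G \right)} = - \frac{1}{43}$
$- F{\left(- \frac{3}{T{\left(3 \right)} + x{\left(5 \right)}} \right)} = \left(-1\right) \left(- \frac{1}{43}\right) = \frac{1}{43}$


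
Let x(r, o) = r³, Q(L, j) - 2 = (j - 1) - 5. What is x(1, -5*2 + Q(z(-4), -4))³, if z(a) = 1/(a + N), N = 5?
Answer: 1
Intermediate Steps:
z(a) = 1/(5 + a) (z(a) = 1/(a + 5) = 1/(5 + a))
Q(L, j) = -4 + j (Q(L, j) = 2 + ((j - 1) - 5) = 2 + ((-1 + j) - 5) = 2 + (-6 + j) = -4 + j)
x(1, -5*2 + Q(z(-4), -4))³ = (1³)³ = 1³ = 1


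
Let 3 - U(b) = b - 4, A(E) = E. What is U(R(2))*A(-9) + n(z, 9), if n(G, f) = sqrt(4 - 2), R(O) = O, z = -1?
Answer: -45 + sqrt(2) ≈ -43.586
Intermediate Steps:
n(G, f) = sqrt(2)
U(b) = 7 - b (U(b) = 3 - (b - 4) = 3 - (-4 + b) = 3 + (4 - b) = 7 - b)
U(R(2))*A(-9) + n(z, 9) = (7 - 1*2)*(-9) + sqrt(2) = (7 - 2)*(-9) + sqrt(2) = 5*(-9) + sqrt(2) = -45 + sqrt(2)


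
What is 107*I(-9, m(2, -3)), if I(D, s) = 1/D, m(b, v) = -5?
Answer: -107/9 ≈ -11.889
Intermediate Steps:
107*I(-9, m(2, -3)) = 107/(-9) = 107*(-1/9) = -107/9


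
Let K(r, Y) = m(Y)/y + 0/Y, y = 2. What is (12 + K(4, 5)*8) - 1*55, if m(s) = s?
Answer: -23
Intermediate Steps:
K(r, Y) = Y/2 (K(r, Y) = Y/2 + 0/Y = Y*(½) + 0 = Y/2 + 0 = Y/2)
(12 + K(4, 5)*8) - 1*55 = (12 + ((½)*5)*8) - 1*55 = (12 + (5/2)*8) - 55 = (12 + 20) - 55 = 32 - 55 = -23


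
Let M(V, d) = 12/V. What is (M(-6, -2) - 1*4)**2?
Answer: 36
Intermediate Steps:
(M(-6, -2) - 1*4)**2 = (12/(-6) - 1*4)**2 = (12*(-1/6) - 4)**2 = (-2 - 4)**2 = (-6)**2 = 36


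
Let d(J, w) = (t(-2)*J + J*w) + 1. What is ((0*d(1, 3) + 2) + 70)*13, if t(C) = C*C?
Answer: 936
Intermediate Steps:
t(C) = C**2
d(J, w) = 1 + 4*J + J*w (d(J, w) = ((-2)**2*J + J*w) + 1 = (4*J + J*w) + 1 = 1 + 4*J + J*w)
((0*d(1, 3) + 2) + 70)*13 = ((0*(1 + 4*1 + 1*3) + 2) + 70)*13 = ((0*(1 + 4 + 3) + 2) + 70)*13 = ((0*8 + 2) + 70)*13 = ((0 + 2) + 70)*13 = (2 + 70)*13 = 72*13 = 936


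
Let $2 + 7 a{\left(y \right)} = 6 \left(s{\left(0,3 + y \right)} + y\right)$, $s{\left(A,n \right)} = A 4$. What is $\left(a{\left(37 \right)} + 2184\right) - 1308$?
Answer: $\frac{6352}{7} \approx 907.43$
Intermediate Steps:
$s{\left(A,n \right)} = 4 A$
$a{\left(y \right)} = - \frac{2}{7} + \frac{6 y}{7}$ ($a{\left(y \right)} = - \frac{2}{7} + \frac{6 \left(4 \cdot 0 + y\right)}{7} = - \frac{2}{7} + \frac{6 \left(0 + y\right)}{7} = - \frac{2}{7} + \frac{6 y}{7}$)
$\left(a{\left(37 \right)} + 2184\right) - 1308 = \left(\left(- \frac{2}{7} + \frac{6}{7} \cdot 37\right) + 2184\right) - 1308 = \left(\left(- \frac{2}{7} + \frac{222}{7}\right) + 2184\right) - 1308 = \left(\frac{220}{7} + 2184\right) - 1308 = \frac{15508}{7} - 1308 = \frac{6352}{7}$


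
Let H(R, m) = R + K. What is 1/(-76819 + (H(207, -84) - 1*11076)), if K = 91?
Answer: -1/87597 ≈ -1.1416e-5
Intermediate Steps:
H(R, m) = 91 + R (H(R, m) = R + 91 = 91 + R)
1/(-76819 + (H(207, -84) - 1*11076)) = 1/(-76819 + ((91 + 207) - 1*11076)) = 1/(-76819 + (298 - 11076)) = 1/(-76819 - 10778) = 1/(-87597) = -1/87597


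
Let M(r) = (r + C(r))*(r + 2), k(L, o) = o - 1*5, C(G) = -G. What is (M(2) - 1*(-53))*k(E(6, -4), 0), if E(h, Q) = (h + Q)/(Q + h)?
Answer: -265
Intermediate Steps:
E(h, Q) = 1 (E(h, Q) = (Q + h)/(Q + h) = 1)
k(L, o) = -5 + o (k(L, o) = o - 5 = -5 + o)
M(r) = 0 (M(r) = (r - r)*(r + 2) = 0*(2 + r) = 0)
(M(2) - 1*(-53))*k(E(6, -4), 0) = (0 - 1*(-53))*(-5 + 0) = (0 + 53)*(-5) = 53*(-5) = -265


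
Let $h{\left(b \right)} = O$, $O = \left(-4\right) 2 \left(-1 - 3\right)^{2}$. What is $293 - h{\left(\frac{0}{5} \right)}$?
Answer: $421$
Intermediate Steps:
$O = -128$ ($O = - 8 \left(-4\right)^{2} = \left(-8\right) 16 = -128$)
$h{\left(b \right)} = -128$
$293 - h{\left(\frac{0}{5} \right)} = 293 - -128 = 293 + 128 = 421$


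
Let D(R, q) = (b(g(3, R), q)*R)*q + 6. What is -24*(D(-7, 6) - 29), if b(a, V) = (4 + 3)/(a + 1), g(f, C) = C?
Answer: -624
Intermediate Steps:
b(a, V) = 7/(1 + a)
D(R, q) = 6 + 7*R*q/(1 + R) (D(R, q) = ((7/(1 + R))*R)*q + 6 = (7*R/(1 + R))*q + 6 = 7*R*q/(1 + R) + 6 = 6 + 7*R*q/(1 + R))
-24*(D(-7, 6) - 29) = -24*((6 + 6*(-7) + 7*(-7)*6)/(1 - 7) - 29) = -24*((6 - 42 - 294)/(-6) - 29) = -24*(-⅙*(-330) - 29) = -24*(55 - 29) = -24*26 = -624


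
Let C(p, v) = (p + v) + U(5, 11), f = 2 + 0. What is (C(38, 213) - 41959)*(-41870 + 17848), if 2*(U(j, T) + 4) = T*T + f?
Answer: 1000528311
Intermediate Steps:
f = 2
U(j, T) = -3 + T²/2 (U(j, T) = -4 + (T*T + 2)/2 = -4 + (T² + 2)/2 = -4 + (2 + T²)/2 = -4 + (1 + T²/2) = -3 + T²/2)
C(p, v) = 115/2 + p + v (C(p, v) = (p + v) + (-3 + (½)*11²) = (p + v) + (-3 + (½)*121) = (p + v) + (-3 + 121/2) = (p + v) + 115/2 = 115/2 + p + v)
(C(38, 213) - 41959)*(-41870 + 17848) = ((115/2 + 38 + 213) - 41959)*(-41870 + 17848) = (617/2 - 41959)*(-24022) = -83301/2*(-24022) = 1000528311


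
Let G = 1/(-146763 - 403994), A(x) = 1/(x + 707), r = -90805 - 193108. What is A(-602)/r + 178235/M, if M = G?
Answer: -2926358935820369176/29810865 ≈ -9.8164e+10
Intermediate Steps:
r = -283913
A(x) = 1/(707 + x)
G = -1/550757 (G = 1/(-550757) = -1/550757 ≈ -1.8157e-6)
M = -1/550757 ≈ -1.8157e-6
A(-602)/r + 178235/M = 1/((707 - 602)*(-283913)) + 178235/(-1/550757) = -1/283913/105 + 178235*(-550757) = (1/105)*(-1/283913) - 98164173895 = -1/29810865 - 98164173895 = -2926358935820369176/29810865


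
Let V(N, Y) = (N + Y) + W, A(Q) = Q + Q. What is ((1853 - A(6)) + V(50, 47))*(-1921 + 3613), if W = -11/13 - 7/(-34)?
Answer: 724440798/221 ≈ 3.2780e+6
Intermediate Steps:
A(Q) = 2*Q
W = -283/442 (W = -11*1/13 - 7*(-1/34) = -11/13 + 7/34 = -283/442 ≈ -0.64027)
V(N, Y) = -283/442 + N + Y (V(N, Y) = (N + Y) - 283/442 = -283/442 + N + Y)
((1853 - A(6)) + V(50, 47))*(-1921 + 3613) = ((1853 - 2*6) + (-283/442 + 50 + 47))*(-1921 + 3613) = ((1853 - 1*12) + 42591/442)*1692 = ((1853 - 12) + 42591/442)*1692 = (1841 + 42591/442)*1692 = (856313/442)*1692 = 724440798/221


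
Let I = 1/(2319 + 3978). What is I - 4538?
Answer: -28575785/6297 ≈ -4538.0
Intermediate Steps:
I = 1/6297 ≈ 0.00015881
I - 4538 = 1/6297 - 4538 = -28575785/6297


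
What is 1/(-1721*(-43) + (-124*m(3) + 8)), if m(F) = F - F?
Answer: 1/74011 ≈ 1.3512e-5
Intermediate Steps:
m(F) = 0
1/(-1721*(-43) + (-124*m(3) + 8)) = 1/(-1721*(-43) + (-124*0 + 8)) = 1/(74003 + (0 + 8)) = 1/(74003 + 8) = 1/74011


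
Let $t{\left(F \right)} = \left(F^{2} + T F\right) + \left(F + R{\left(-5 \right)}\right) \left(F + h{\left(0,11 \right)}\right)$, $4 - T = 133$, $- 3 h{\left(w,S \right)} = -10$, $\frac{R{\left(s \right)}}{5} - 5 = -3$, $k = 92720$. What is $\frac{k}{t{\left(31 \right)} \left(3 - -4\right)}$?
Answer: $- \frac{278160}{34237} \approx -8.1245$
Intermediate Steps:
$R{\left(s \right)} = 10$ ($R{\left(s \right)} = 25 + 5 \left(-3\right) = 25 - 15 = 10$)
$h{\left(w,S \right)} = \frac{10}{3}$ ($h{\left(w,S \right)} = \left(- \frac{1}{3}\right) \left(-10\right) = \frac{10}{3}$)
$T = -129$ ($T = 4 - 133 = -129$)
$t{\left(F \right)} = F^{2} - 129 F + \left(10 + F\right) \left(\frac{10}{3} + F\right)$ ($t{\left(F \right)} = \left(F^{2} - 129 F\right) + \left(F + 10\right) \left(F + \frac{10}{3}\right) = \left(F^{2} - 129 F\right) + \left(10 + F\right) \left(\frac{10}{3} + F\right) = F^{2} - 129 F + \left(10 + F\right) \left(\frac{10}{3} + F\right)$)
$\frac{k}{t{\left(31 \right)} \left(3 - -4\right)} = \frac{92720}{\left(\frac{100}{3} + 2 \cdot 31^{2} - \frac{10757}{3}\right) \left(3 - -4\right)} = \frac{92720}{\left(\frac{100}{3} + 2 \cdot 961 - \frac{10757}{3}\right) \left(3 + 4\right)} = \frac{92720}{\left(\frac{100}{3} + 1922 - \frac{10757}{3}\right) 7} = \frac{92720}{\left(- \frac{4891}{3}\right) 7} = \frac{92720}{- \frac{34237}{3}} = 92720 \left(- \frac{3}{34237}\right) = - \frac{278160}{34237}$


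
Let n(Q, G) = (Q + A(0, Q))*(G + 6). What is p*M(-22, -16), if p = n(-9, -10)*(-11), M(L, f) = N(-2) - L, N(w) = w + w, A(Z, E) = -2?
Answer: -8712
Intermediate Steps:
N(w) = 2*w
n(Q, G) = (-2 + Q)*(6 + G) (n(Q, G) = (Q - 2)*(G + 6) = (-2 + Q)*(6 + G))
M(L, f) = -4 - L (M(L, f) = 2*(-2) - L = -4 - L)
p = -484 (p = (-12 - 2*(-10) + 6*(-9) - 10*(-9))*(-11) = (-12 + 20 - 54 + 90)*(-11) = 44*(-11) = -484)
p*M(-22, -16) = -484*(-4 - 1*(-22)) = -484*(-4 + 22) = -484*18 = -8712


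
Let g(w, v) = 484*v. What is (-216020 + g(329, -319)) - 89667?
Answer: -460083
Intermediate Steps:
(-216020 + g(329, -319)) - 89667 = (-216020 + 484*(-319)) - 89667 = (-216020 - 154396) - 89667 = -370416 - 89667 = -460083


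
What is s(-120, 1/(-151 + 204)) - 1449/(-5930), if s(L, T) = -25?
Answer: -146801/5930 ≈ -24.756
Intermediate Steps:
s(-120, 1/(-151 + 204)) - 1449/(-5930) = -25 - 1449/(-5930) = -25 - 1449*(-1)/5930 = -25 - 1*(-1449/5930) = -25 + 1449/5930 = -146801/5930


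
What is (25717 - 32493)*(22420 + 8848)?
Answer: -211871968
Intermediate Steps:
(25717 - 32493)*(22420 + 8848) = -6776*31268 = -211871968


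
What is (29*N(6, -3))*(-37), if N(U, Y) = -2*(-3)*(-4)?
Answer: 25752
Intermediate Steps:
N(U, Y) = -24 (N(U, Y) = 6*(-4) = -24)
(29*N(6, -3))*(-37) = (29*(-24))*(-37) = -696*(-37) = 25752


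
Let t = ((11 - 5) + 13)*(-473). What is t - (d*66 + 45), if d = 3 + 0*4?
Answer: -9230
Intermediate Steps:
d = 3 (d = 3 + 0 = 3)
t = -8987 (t = (6 + 13)*(-473) = 19*(-473) = -8987)
t - (d*66 + 45) = -8987 - (3*66 + 45) = -8987 - (198 + 45) = -8987 - 1*243 = -8987 - 243 = -9230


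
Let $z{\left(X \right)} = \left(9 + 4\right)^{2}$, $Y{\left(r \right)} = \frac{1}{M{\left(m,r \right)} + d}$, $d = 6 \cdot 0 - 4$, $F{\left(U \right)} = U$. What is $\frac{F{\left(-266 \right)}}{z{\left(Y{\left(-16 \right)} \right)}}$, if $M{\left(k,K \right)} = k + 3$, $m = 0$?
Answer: $- \frac{266}{169} \approx -1.574$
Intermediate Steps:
$M{\left(k,K \right)} = 3 + k$
$d = -4$ ($d = 0 - 4 = -4$)
$Y{\left(r \right)} = -1$ ($Y{\left(r \right)} = \frac{1}{\left(3 + 0\right) - 4} = \frac{1}{3 - 4} = \frac{1}{-1} = -1$)
$z{\left(X \right)} = 169$ ($z{\left(X \right)} = 13^{2} = 169$)
$\frac{F{\left(-266 \right)}}{z{\left(Y{\left(-16 \right)} \right)}} = - \frac{266}{169}$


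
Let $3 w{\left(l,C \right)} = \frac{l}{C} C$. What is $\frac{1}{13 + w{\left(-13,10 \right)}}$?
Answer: $\frac{3}{26} \approx 0.11538$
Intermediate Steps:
$w{\left(l,C \right)} = \frac{l}{3}$ ($w{\left(l,C \right)} = \frac{\frac{l}{C} C}{3} = \frac{l}{3}$)
$\frac{1}{13 + w{\left(-13,10 \right)}} = \frac{1}{13 + \frac{1}{3} \left(-13\right)} = \frac{1}{13 - \frac{13}{3}} = \frac{1}{\frac{26}{3}} = \frac{3}{26}$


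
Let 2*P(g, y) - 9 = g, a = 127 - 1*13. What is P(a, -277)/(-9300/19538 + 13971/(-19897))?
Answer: -7969325513/152669166 ≈ -52.200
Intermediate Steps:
a = 114 (a = 127 - 13 = 114)
P(g, y) = 9/2 + g/2
P(a, -277)/(-9300/19538 + 13971/(-19897)) = (9/2 + (½)*114)/(-9300/19538 + 13971/(-19897)) = (9/2 + 57)/(-9300*1/19538 + 13971*(-1/19897)) = 123/(2*(-4650/9769 - 13971/19897)) = 123/(2*(-229003749/194373793)) = (123/2)*(-194373793/229003749) = -7969325513/152669166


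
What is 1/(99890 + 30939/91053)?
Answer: 30351/3031771703 ≈ 1.0011e-5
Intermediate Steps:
1/(99890 + 30939/91053) = 1/(99890 + 30939*(1/91053)) = 1/(99890 + 10313/30351) = 1/(3031771703/30351) = 30351/3031771703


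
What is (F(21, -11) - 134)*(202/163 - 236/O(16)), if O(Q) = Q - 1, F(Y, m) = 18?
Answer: 4110808/2445 ≈ 1681.3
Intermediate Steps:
O(Q) = -1 + Q
(F(21, -11) - 134)*(202/163 - 236/O(16)) = (18 - 134)*(202/163 - 236/(-1 + 16)) = -116*(202*(1/163) - 236/15) = -116*(202/163 - 236*1/15) = -116*(202/163 - 236/15) = -116*(-35438/2445) = 4110808/2445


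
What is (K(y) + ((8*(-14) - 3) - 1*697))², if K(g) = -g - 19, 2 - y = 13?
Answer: 672400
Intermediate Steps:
y = -11 (y = 2 - 1*13 = 2 - 13 = -11)
K(g) = -19 - g
(K(y) + ((8*(-14) - 3) - 1*697))² = ((-19 - 1*(-11)) + ((8*(-14) - 3) - 1*697))² = ((-19 + 11) + ((-112 - 3) - 697))² = (-8 + (-115 - 697))² = (-8 - 812)² = (-820)² = 672400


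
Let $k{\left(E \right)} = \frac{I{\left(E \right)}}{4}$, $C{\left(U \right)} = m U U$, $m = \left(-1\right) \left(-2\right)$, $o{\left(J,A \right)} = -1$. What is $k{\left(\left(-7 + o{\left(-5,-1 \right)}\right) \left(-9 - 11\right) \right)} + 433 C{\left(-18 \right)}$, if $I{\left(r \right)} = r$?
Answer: $280624$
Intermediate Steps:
$m = 2$
$C{\left(U \right)} = 2 U^{2}$ ($C{\left(U \right)} = 2 U U = 2 U^{2}$)
$k{\left(E \right)} = \frac{E}{4}$
$k{\left(\left(-7 + o{\left(-5,-1 \right)}\right) \left(-9 - 11\right) \right)} + 433 C{\left(-18 \right)} = \frac{\left(-7 - 1\right) \left(-9 - 11\right)}{4} + 433 \cdot 2 \left(-18\right)^{2} = \frac{\left(-8\right) \left(-20\right)}{4} + 433 \cdot 2 \cdot 324 = \frac{1}{4} \cdot 160 + 433 \cdot 648 = 40 + 280584 = 280624$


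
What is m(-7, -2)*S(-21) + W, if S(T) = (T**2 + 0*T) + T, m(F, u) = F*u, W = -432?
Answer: 5448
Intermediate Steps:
S(T) = T + T**2 (S(T) = (T**2 + 0) + T = T**2 + T = T + T**2)
m(-7, -2)*S(-21) + W = (-7*(-2))*(-21*(1 - 21)) - 432 = 14*(-21*(-20)) - 432 = 14*420 - 432 = 5880 - 432 = 5448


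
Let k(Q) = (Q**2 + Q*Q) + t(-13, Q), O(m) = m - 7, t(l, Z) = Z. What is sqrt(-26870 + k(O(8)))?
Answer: I*sqrt(26867) ≈ 163.91*I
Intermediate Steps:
O(m) = -7 + m
k(Q) = Q + 2*Q**2 (k(Q) = (Q**2 + Q*Q) + Q = (Q**2 + Q**2) + Q = 2*Q**2 + Q = Q + 2*Q**2)
sqrt(-26870 + k(O(8))) = sqrt(-26870 + (-7 + 8)*(1 + 2*(-7 + 8))) = sqrt(-26870 + 1*(1 + 2*1)) = sqrt(-26870 + 1*(1 + 2)) = sqrt(-26870 + 1*3) = sqrt(-26870 + 3) = sqrt(-26867) = I*sqrt(26867)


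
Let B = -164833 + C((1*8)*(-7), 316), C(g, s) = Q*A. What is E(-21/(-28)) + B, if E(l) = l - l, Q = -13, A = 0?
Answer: -164833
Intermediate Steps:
C(g, s) = 0 (C(g, s) = -13*0 = 0)
B = -164833 (B = -164833 + 0 = -164833)
E(l) = 0
E(-21/(-28)) + B = 0 - 164833 = -164833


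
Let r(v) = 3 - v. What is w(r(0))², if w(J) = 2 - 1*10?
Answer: 64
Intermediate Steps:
w(J) = -8 (w(J) = 2 - 10 = -8)
w(r(0))² = (-8)² = 64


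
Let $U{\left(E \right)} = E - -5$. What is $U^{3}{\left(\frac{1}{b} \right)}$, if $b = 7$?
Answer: $\frac{46656}{343} \approx 136.02$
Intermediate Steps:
$U{\left(E \right)} = 5 + E$ ($U{\left(E \right)} = E + 5 = 5 + E$)
$U^{3}{\left(\frac{1}{b} \right)} = \left(5 + \frac{1}{7}\right)^{3} = \left(\frac{36}{7}\right)^{3} = \frac{46656}{343}$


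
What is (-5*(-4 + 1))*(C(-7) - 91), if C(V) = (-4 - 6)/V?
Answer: -9405/7 ≈ -1343.6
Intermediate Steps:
C(V) = -10/V
(-5*(-4 + 1))*(C(-7) - 91) = (-5*(-4 + 1))*(-10/(-7) - 91) = (-5*(-3))*(-10*(-1/7) - 91) = 15*(10/7 - 91) = 15*(-627/7) = -9405/7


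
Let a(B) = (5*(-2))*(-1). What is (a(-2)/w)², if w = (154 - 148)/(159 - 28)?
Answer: 429025/9 ≈ 47669.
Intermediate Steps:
a(B) = 10 (a(B) = -10*(-1) = 10)
w = 6/131 ≈ 0.045802
(a(-2)/w)² = (10/(6/131))² = (10*(131/6))² = (655/3)² = 429025/9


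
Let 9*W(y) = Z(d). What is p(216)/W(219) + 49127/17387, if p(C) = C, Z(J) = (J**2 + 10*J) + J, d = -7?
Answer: -8106193/121709 ≈ -66.603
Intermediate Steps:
Z(J) = J**2 + 11*J
W(y) = -28/9 (W(y) = (-7*(11 - 7))/9 = (-7*4)/9 = (1/9)*(-28) = -28/9)
p(216)/W(219) + 49127/17387 = 216/(-28/9) + 49127/17387 = 216*(-9/28) + 49127*(1/17387) = -486/7 + 49127/17387 = -8106193/121709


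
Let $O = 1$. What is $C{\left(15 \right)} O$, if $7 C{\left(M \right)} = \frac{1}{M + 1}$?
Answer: $\frac{1}{112} \approx 0.0089286$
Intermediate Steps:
$C{\left(M \right)} = \frac{1}{7 \left(1 + M\right)}$ ($C{\left(M \right)} = \frac{1}{7 \left(M + 1\right)} = \frac{1}{7 \left(1 + M\right)}$)
$C{\left(15 \right)} O = \frac{1}{7 \left(1 + 15\right)} 1 = \frac{1}{7 \cdot 16} \cdot 1 = \frac{1}{7} \cdot \frac{1}{16} \cdot 1 = \frac{1}{112} \cdot 1 = \frac{1}{112}$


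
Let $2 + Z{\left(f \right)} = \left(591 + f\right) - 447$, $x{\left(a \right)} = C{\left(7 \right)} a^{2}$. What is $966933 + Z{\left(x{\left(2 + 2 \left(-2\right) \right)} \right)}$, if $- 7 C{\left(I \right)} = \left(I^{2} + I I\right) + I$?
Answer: $967015$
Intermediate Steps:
$C{\left(I \right)} = - \frac{2 I^{2}}{7} - \frac{I}{7}$ ($C{\left(I \right)} = - \frac{\left(I^{2} + I I\right) + I}{7} = - \frac{\left(I^{2} + I^{2}\right) + I}{7} = - \frac{2 I^{2} + I}{7} = - \frac{I + 2 I^{2}}{7} = - \frac{2 I^{2}}{7} - \frac{I}{7}$)
$x{\left(a \right)} = - 15 a^{2}$ ($x{\left(a \right)} = \left(- \frac{1}{7}\right) 7 \left(1 + 2 \cdot 7\right) a^{2} = \left(- \frac{1}{7}\right) 7 \left(1 + 14\right) a^{2} = \left(- \frac{1}{7}\right) 7 \cdot 15 a^{2} = - 15 a^{2}$)
$Z{\left(f \right)} = 142 + f$ ($Z{\left(f \right)} = -2 + \left(\left(591 + f\right) - 447\right) = -2 + \left(144 + f\right) = 142 + f$)
$966933 + Z{\left(x{\left(2 + 2 \left(-2\right) \right)} \right)} = 966933 + \left(142 - 15 \left(2 + 2 \left(-2\right)\right)^{2}\right) = 966933 + \left(142 - 15 \left(2 - 4\right)^{2}\right) = 966933 + \left(142 - 15 \left(-2\right)^{2}\right) = 966933 + \left(142 - 60\right) = 966933 + 82 = 967015$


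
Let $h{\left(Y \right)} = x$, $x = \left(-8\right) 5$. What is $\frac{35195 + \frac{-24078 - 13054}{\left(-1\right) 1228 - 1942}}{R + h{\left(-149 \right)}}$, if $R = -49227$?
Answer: $- \frac{55802641}{78088195} \approx -0.71461$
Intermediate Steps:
$x = -40$
$h{\left(Y \right)} = -40$
$\frac{35195 + \frac{-24078 - 13054}{\left(-1\right) 1228 - 1942}}{R + h{\left(-149 \right)}} = \frac{35195 + \frac{-24078 - 13054}{\left(-1\right) 1228 - 1942}}{-49227 - 40} = \frac{35195 - \frac{37132}{-1228 - 1942}}{-49267} = \left(35195 - \frac{37132}{-3170}\right) \left(- \frac{1}{49267}\right) = \left(35195 - - \frac{18566}{1585}\right) \left(- \frac{1}{49267}\right) = \left(35195 + \frac{18566}{1585}\right) \left(- \frac{1}{49267}\right) = \frac{55802641}{1585} \left(- \frac{1}{49267}\right) = - \frac{55802641}{78088195}$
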